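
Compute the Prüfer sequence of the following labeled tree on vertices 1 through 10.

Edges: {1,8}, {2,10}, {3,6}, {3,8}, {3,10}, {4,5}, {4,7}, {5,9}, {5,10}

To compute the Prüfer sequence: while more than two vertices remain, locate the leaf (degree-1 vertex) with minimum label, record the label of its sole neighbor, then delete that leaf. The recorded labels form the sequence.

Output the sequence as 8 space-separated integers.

Answer: 8 10 3 4 5 3 10 5

Derivation:
Step 1: leaves = {1,2,6,7,9}. Remove smallest leaf 1, emit neighbor 8.
Step 2: leaves = {2,6,7,8,9}. Remove smallest leaf 2, emit neighbor 10.
Step 3: leaves = {6,7,8,9}. Remove smallest leaf 6, emit neighbor 3.
Step 4: leaves = {7,8,9}. Remove smallest leaf 7, emit neighbor 4.
Step 5: leaves = {4,8,9}. Remove smallest leaf 4, emit neighbor 5.
Step 6: leaves = {8,9}. Remove smallest leaf 8, emit neighbor 3.
Step 7: leaves = {3,9}. Remove smallest leaf 3, emit neighbor 10.
Step 8: leaves = {9,10}. Remove smallest leaf 9, emit neighbor 5.
Done: 2 vertices remain (5, 10). Sequence = [8 10 3 4 5 3 10 5]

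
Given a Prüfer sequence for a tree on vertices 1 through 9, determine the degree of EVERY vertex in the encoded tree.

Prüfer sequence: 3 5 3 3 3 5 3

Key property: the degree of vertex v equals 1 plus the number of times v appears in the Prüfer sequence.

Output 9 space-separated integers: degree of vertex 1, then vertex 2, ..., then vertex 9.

p_1 = 3: count[3] becomes 1
p_2 = 5: count[5] becomes 1
p_3 = 3: count[3] becomes 2
p_4 = 3: count[3] becomes 3
p_5 = 3: count[3] becomes 4
p_6 = 5: count[5] becomes 2
p_7 = 3: count[3] becomes 5
Degrees (1 + count): deg[1]=1+0=1, deg[2]=1+0=1, deg[3]=1+5=6, deg[4]=1+0=1, deg[5]=1+2=3, deg[6]=1+0=1, deg[7]=1+0=1, deg[8]=1+0=1, deg[9]=1+0=1

Answer: 1 1 6 1 3 1 1 1 1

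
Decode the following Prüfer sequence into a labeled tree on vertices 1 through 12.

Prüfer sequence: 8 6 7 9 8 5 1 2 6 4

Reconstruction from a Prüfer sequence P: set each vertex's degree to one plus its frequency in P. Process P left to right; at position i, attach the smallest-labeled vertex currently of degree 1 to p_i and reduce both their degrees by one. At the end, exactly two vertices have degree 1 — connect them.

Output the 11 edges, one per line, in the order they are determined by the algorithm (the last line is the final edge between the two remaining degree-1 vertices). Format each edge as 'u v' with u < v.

Initial degrees: {1:2, 2:2, 3:1, 4:2, 5:2, 6:3, 7:2, 8:3, 9:2, 10:1, 11:1, 12:1}
Step 1: smallest deg-1 vertex = 3, p_1 = 8. Add edge {3,8}. Now deg[3]=0, deg[8]=2.
Step 2: smallest deg-1 vertex = 10, p_2 = 6. Add edge {6,10}. Now deg[10]=0, deg[6]=2.
Step 3: smallest deg-1 vertex = 11, p_3 = 7. Add edge {7,11}. Now deg[11]=0, deg[7]=1.
Step 4: smallest deg-1 vertex = 7, p_4 = 9. Add edge {7,9}. Now deg[7]=0, deg[9]=1.
Step 5: smallest deg-1 vertex = 9, p_5 = 8. Add edge {8,9}. Now deg[9]=0, deg[8]=1.
Step 6: smallest deg-1 vertex = 8, p_6 = 5. Add edge {5,8}. Now deg[8]=0, deg[5]=1.
Step 7: smallest deg-1 vertex = 5, p_7 = 1. Add edge {1,5}. Now deg[5]=0, deg[1]=1.
Step 8: smallest deg-1 vertex = 1, p_8 = 2. Add edge {1,2}. Now deg[1]=0, deg[2]=1.
Step 9: smallest deg-1 vertex = 2, p_9 = 6. Add edge {2,6}. Now deg[2]=0, deg[6]=1.
Step 10: smallest deg-1 vertex = 6, p_10 = 4. Add edge {4,6}. Now deg[6]=0, deg[4]=1.
Final: two remaining deg-1 vertices are 4, 12. Add edge {4,12}.

Answer: 3 8
6 10
7 11
7 9
8 9
5 8
1 5
1 2
2 6
4 6
4 12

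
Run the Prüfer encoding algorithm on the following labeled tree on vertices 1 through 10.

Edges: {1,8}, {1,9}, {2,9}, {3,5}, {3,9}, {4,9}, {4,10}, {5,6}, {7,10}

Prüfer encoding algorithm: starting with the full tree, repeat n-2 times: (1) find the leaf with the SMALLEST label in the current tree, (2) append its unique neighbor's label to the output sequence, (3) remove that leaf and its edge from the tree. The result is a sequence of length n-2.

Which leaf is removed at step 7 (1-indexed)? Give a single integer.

Answer: 1

Derivation:
Step 1: current leaves = {2,6,7,8}. Remove leaf 2 (neighbor: 9).
Step 2: current leaves = {6,7,8}. Remove leaf 6 (neighbor: 5).
Step 3: current leaves = {5,7,8}. Remove leaf 5 (neighbor: 3).
Step 4: current leaves = {3,7,8}. Remove leaf 3 (neighbor: 9).
Step 5: current leaves = {7,8}. Remove leaf 7 (neighbor: 10).
Step 6: current leaves = {8,10}. Remove leaf 8 (neighbor: 1).
Step 7: current leaves = {1,10}. Remove leaf 1 (neighbor: 9).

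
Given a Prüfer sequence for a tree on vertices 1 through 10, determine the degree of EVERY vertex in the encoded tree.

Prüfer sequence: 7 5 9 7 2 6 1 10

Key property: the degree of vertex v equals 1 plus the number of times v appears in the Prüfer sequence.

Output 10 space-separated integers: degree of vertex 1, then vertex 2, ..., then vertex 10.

p_1 = 7: count[7] becomes 1
p_2 = 5: count[5] becomes 1
p_3 = 9: count[9] becomes 1
p_4 = 7: count[7] becomes 2
p_5 = 2: count[2] becomes 1
p_6 = 6: count[6] becomes 1
p_7 = 1: count[1] becomes 1
p_8 = 10: count[10] becomes 1
Degrees (1 + count): deg[1]=1+1=2, deg[2]=1+1=2, deg[3]=1+0=1, deg[4]=1+0=1, deg[5]=1+1=2, deg[6]=1+1=2, deg[7]=1+2=3, deg[8]=1+0=1, deg[9]=1+1=2, deg[10]=1+1=2

Answer: 2 2 1 1 2 2 3 1 2 2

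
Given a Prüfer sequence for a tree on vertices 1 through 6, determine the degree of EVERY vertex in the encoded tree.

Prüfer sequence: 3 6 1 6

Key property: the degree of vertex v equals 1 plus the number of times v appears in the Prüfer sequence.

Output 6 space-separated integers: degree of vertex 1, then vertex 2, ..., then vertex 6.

p_1 = 3: count[3] becomes 1
p_2 = 6: count[6] becomes 1
p_3 = 1: count[1] becomes 1
p_4 = 6: count[6] becomes 2
Degrees (1 + count): deg[1]=1+1=2, deg[2]=1+0=1, deg[3]=1+1=2, deg[4]=1+0=1, deg[5]=1+0=1, deg[6]=1+2=3

Answer: 2 1 2 1 1 3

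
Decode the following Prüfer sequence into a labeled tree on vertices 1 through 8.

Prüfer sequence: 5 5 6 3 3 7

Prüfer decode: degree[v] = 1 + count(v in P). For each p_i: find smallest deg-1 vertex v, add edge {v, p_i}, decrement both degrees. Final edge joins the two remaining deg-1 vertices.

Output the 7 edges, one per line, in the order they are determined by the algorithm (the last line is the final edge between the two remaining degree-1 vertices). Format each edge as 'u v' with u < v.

Initial degrees: {1:1, 2:1, 3:3, 4:1, 5:3, 6:2, 7:2, 8:1}
Step 1: smallest deg-1 vertex = 1, p_1 = 5. Add edge {1,5}. Now deg[1]=0, deg[5]=2.
Step 2: smallest deg-1 vertex = 2, p_2 = 5. Add edge {2,5}. Now deg[2]=0, deg[5]=1.
Step 3: smallest deg-1 vertex = 4, p_3 = 6. Add edge {4,6}. Now deg[4]=0, deg[6]=1.
Step 4: smallest deg-1 vertex = 5, p_4 = 3. Add edge {3,5}. Now deg[5]=0, deg[3]=2.
Step 5: smallest deg-1 vertex = 6, p_5 = 3. Add edge {3,6}. Now deg[6]=0, deg[3]=1.
Step 6: smallest deg-1 vertex = 3, p_6 = 7. Add edge {3,7}. Now deg[3]=0, deg[7]=1.
Final: two remaining deg-1 vertices are 7, 8. Add edge {7,8}.

Answer: 1 5
2 5
4 6
3 5
3 6
3 7
7 8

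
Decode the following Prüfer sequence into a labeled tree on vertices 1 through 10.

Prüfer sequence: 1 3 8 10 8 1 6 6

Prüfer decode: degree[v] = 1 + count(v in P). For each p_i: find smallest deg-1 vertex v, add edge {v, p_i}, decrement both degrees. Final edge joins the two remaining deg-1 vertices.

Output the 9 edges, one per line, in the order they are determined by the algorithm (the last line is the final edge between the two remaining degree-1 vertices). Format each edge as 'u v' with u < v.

Answer: 1 2
3 4
3 8
5 10
7 8
1 8
1 6
6 9
6 10

Derivation:
Initial degrees: {1:3, 2:1, 3:2, 4:1, 5:1, 6:3, 7:1, 8:3, 9:1, 10:2}
Step 1: smallest deg-1 vertex = 2, p_1 = 1. Add edge {1,2}. Now deg[2]=0, deg[1]=2.
Step 2: smallest deg-1 vertex = 4, p_2 = 3. Add edge {3,4}. Now deg[4]=0, deg[3]=1.
Step 3: smallest deg-1 vertex = 3, p_3 = 8. Add edge {3,8}. Now deg[3]=0, deg[8]=2.
Step 4: smallest deg-1 vertex = 5, p_4 = 10. Add edge {5,10}. Now deg[5]=0, deg[10]=1.
Step 5: smallest deg-1 vertex = 7, p_5 = 8. Add edge {7,8}. Now deg[7]=0, deg[8]=1.
Step 6: smallest deg-1 vertex = 8, p_6 = 1. Add edge {1,8}. Now deg[8]=0, deg[1]=1.
Step 7: smallest deg-1 vertex = 1, p_7 = 6. Add edge {1,6}. Now deg[1]=0, deg[6]=2.
Step 8: smallest deg-1 vertex = 9, p_8 = 6. Add edge {6,9}. Now deg[9]=0, deg[6]=1.
Final: two remaining deg-1 vertices are 6, 10. Add edge {6,10}.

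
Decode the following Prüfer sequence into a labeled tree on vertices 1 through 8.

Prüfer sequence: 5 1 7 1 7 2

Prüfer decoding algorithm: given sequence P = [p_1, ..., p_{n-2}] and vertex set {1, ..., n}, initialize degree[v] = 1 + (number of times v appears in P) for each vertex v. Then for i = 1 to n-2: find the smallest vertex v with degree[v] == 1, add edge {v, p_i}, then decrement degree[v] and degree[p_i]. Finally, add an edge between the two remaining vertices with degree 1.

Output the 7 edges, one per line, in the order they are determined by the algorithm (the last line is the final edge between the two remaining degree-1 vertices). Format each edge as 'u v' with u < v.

Answer: 3 5
1 4
5 7
1 6
1 7
2 7
2 8

Derivation:
Initial degrees: {1:3, 2:2, 3:1, 4:1, 5:2, 6:1, 7:3, 8:1}
Step 1: smallest deg-1 vertex = 3, p_1 = 5. Add edge {3,5}. Now deg[3]=0, deg[5]=1.
Step 2: smallest deg-1 vertex = 4, p_2 = 1. Add edge {1,4}. Now deg[4]=0, deg[1]=2.
Step 3: smallest deg-1 vertex = 5, p_3 = 7. Add edge {5,7}. Now deg[5]=0, deg[7]=2.
Step 4: smallest deg-1 vertex = 6, p_4 = 1. Add edge {1,6}. Now deg[6]=0, deg[1]=1.
Step 5: smallest deg-1 vertex = 1, p_5 = 7. Add edge {1,7}. Now deg[1]=0, deg[7]=1.
Step 6: smallest deg-1 vertex = 7, p_6 = 2. Add edge {2,7}. Now deg[7]=0, deg[2]=1.
Final: two remaining deg-1 vertices are 2, 8. Add edge {2,8}.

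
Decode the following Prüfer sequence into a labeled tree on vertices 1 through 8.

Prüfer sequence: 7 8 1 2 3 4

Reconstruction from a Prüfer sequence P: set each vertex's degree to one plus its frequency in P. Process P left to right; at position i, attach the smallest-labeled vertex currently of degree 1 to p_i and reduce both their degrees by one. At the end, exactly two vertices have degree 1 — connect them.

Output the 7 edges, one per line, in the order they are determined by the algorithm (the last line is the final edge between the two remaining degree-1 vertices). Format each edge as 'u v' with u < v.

Initial degrees: {1:2, 2:2, 3:2, 4:2, 5:1, 6:1, 7:2, 8:2}
Step 1: smallest deg-1 vertex = 5, p_1 = 7. Add edge {5,7}. Now deg[5]=0, deg[7]=1.
Step 2: smallest deg-1 vertex = 6, p_2 = 8. Add edge {6,8}. Now deg[6]=0, deg[8]=1.
Step 3: smallest deg-1 vertex = 7, p_3 = 1. Add edge {1,7}. Now deg[7]=0, deg[1]=1.
Step 4: smallest deg-1 vertex = 1, p_4 = 2. Add edge {1,2}. Now deg[1]=0, deg[2]=1.
Step 5: smallest deg-1 vertex = 2, p_5 = 3. Add edge {2,3}. Now deg[2]=0, deg[3]=1.
Step 6: smallest deg-1 vertex = 3, p_6 = 4. Add edge {3,4}. Now deg[3]=0, deg[4]=1.
Final: two remaining deg-1 vertices are 4, 8. Add edge {4,8}.

Answer: 5 7
6 8
1 7
1 2
2 3
3 4
4 8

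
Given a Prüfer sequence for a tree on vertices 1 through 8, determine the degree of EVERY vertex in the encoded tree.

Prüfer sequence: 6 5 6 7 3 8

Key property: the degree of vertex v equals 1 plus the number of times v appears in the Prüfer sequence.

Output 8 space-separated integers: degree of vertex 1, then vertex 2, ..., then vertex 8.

Answer: 1 1 2 1 2 3 2 2

Derivation:
p_1 = 6: count[6] becomes 1
p_2 = 5: count[5] becomes 1
p_3 = 6: count[6] becomes 2
p_4 = 7: count[7] becomes 1
p_5 = 3: count[3] becomes 1
p_6 = 8: count[8] becomes 1
Degrees (1 + count): deg[1]=1+0=1, deg[2]=1+0=1, deg[3]=1+1=2, deg[4]=1+0=1, deg[5]=1+1=2, deg[6]=1+2=3, deg[7]=1+1=2, deg[8]=1+1=2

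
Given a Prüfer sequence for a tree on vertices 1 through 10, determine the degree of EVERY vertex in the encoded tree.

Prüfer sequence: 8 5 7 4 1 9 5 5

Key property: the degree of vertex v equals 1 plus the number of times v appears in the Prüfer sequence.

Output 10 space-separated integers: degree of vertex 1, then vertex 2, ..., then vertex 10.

Answer: 2 1 1 2 4 1 2 2 2 1

Derivation:
p_1 = 8: count[8] becomes 1
p_2 = 5: count[5] becomes 1
p_3 = 7: count[7] becomes 1
p_4 = 4: count[4] becomes 1
p_5 = 1: count[1] becomes 1
p_6 = 9: count[9] becomes 1
p_7 = 5: count[5] becomes 2
p_8 = 5: count[5] becomes 3
Degrees (1 + count): deg[1]=1+1=2, deg[2]=1+0=1, deg[3]=1+0=1, deg[4]=1+1=2, deg[5]=1+3=4, deg[6]=1+0=1, deg[7]=1+1=2, deg[8]=1+1=2, deg[9]=1+1=2, deg[10]=1+0=1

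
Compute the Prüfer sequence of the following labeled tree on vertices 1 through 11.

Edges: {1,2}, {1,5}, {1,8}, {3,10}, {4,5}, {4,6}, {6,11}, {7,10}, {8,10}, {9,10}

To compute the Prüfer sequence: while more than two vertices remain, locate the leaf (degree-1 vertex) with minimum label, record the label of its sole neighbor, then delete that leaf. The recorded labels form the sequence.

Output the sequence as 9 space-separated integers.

Answer: 1 10 10 10 8 1 5 4 6

Derivation:
Step 1: leaves = {2,3,7,9,11}. Remove smallest leaf 2, emit neighbor 1.
Step 2: leaves = {3,7,9,11}. Remove smallest leaf 3, emit neighbor 10.
Step 3: leaves = {7,9,11}. Remove smallest leaf 7, emit neighbor 10.
Step 4: leaves = {9,11}. Remove smallest leaf 9, emit neighbor 10.
Step 5: leaves = {10,11}. Remove smallest leaf 10, emit neighbor 8.
Step 6: leaves = {8,11}. Remove smallest leaf 8, emit neighbor 1.
Step 7: leaves = {1,11}. Remove smallest leaf 1, emit neighbor 5.
Step 8: leaves = {5,11}. Remove smallest leaf 5, emit neighbor 4.
Step 9: leaves = {4,11}. Remove smallest leaf 4, emit neighbor 6.
Done: 2 vertices remain (6, 11). Sequence = [1 10 10 10 8 1 5 4 6]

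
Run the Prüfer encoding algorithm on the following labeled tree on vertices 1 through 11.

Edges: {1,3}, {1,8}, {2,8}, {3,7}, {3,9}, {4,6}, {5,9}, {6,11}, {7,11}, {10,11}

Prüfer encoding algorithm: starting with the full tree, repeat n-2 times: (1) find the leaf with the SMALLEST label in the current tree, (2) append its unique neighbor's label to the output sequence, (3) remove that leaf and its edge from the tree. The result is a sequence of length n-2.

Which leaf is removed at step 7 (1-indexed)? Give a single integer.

Step 1: current leaves = {2,4,5,10}. Remove leaf 2 (neighbor: 8).
Step 2: current leaves = {4,5,8,10}. Remove leaf 4 (neighbor: 6).
Step 3: current leaves = {5,6,8,10}. Remove leaf 5 (neighbor: 9).
Step 4: current leaves = {6,8,9,10}. Remove leaf 6 (neighbor: 11).
Step 5: current leaves = {8,9,10}. Remove leaf 8 (neighbor: 1).
Step 6: current leaves = {1,9,10}. Remove leaf 1 (neighbor: 3).
Step 7: current leaves = {9,10}. Remove leaf 9 (neighbor: 3).

Answer: 9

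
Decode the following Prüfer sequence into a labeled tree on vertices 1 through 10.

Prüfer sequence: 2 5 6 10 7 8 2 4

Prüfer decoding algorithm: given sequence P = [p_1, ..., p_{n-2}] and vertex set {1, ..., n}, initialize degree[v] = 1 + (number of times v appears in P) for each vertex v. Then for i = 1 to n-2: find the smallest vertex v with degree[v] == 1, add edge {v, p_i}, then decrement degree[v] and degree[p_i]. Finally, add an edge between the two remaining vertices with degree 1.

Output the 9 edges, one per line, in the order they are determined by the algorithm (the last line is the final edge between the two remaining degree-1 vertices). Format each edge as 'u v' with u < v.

Answer: 1 2
3 5
5 6
6 10
7 9
7 8
2 8
2 4
4 10

Derivation:
Initial degrees: {1:1, 2:3, 3:1, 4:2, 5:2, 6:2, 7:2, 8:2, 9:1, 10:2}
Step 1: smallest deg-1 vertex = 1, p_1 = 2. Add edge {1,2}. Now deg[1]=0, deg[2]=2.
Step 2: smallest deg-1 vertex = 3, p_2 = 5. Add edge {3,5}. Now deg[3]=0, deg[5]=1.
Step 3: smallest deg-1 vertex = 5, p_3 = 6. Add edge {5,6}. Now deg[5]=0, deg[6]=1.
Step 4: smallest deg-1 vertex = 6, p_4 = 10. Add edge {6,10}. Now deg[6]=0, deg[10]=1.
Step 5: smallest deg-1 vertex = 9, p_5 = 7. Add edge {7,9}. Now deg[9]=0, deg[7]=1.
Step 6: smallest deg-1 vertex = 7, p_6 = 8. Add edge {7,8}. Now deg[7]=0, deg[8]=1.
Step 7: smallest deg-1 vertex = 8, p_7 = 2. Add edge {2,8}. Now deg[8]=0, deg[2]=1.
Step 8: smallest deg-1 vertex = 2, p_8 = 4. Add edge {2,4}. Now deg[2]=0, deg[4]=1.
Final: two remaining deg-1 vertices are 4, 10. Add edge {4,10}.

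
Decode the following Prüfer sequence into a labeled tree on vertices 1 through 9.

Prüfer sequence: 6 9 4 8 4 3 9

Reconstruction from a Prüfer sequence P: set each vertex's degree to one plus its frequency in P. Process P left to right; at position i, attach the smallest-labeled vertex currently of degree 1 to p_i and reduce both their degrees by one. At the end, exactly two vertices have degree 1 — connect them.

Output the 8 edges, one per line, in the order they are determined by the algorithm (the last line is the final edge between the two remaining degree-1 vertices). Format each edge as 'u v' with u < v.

Initial degrees: {1:1, 2:1, 3:2, 4:3, 5:1, 6:2, 7:1, 8:2, 9:3}
Step 1: smallest deg-1 vertex = 1, p_1 = 6. Add edge {1,6}. Now deg[1]=0, deg[6]=1.
Step 2: smallest deg-1 vertex = 2, p_2 = 9. Add edge {2,9}. Now deg[2]=0, deg[9]=2.
Step 3: smallest deg-1 vertex = 5, p_3 = 4. Add edge {4,5}. Now deg[5]=0, deg[4]=2.
Step 4: smallest deg-1 vertex = 6, p_4 = 8. Add edge {6,8}. Now deg[6]=0, deg[8]=1.
Step 5: smallest deg-1 vertex = 7, p_5 = 4. Add edge {4,7}. Now deg[7]=0, deg[4]=1.
Step 6: smallest deg-1 vertex = 4, p_6 = 3. Add edge {3,4}. Now deg[4]=0, deg[3]=1.
Step 7: smallest deg-1 vertex = 3, p_7 = 9. Add edge {3,9}. Now deg[3]=0, deg[9]=1.
Final: two remaining deg-1 vertices are 8, 9. Add edge {8,9}.

Answer: 1 6
2 9
4 5
6 8
4 7
3 4
3 9
8 9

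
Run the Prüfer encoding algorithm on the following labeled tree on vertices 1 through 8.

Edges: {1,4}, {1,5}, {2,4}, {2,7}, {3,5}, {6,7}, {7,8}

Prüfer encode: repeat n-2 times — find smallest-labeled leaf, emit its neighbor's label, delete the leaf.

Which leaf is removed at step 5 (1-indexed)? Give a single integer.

Step 1: current leaves = {3,6,8}. Remove leaf 3 (neighbor: 5).
Step 2: current leaves = {5,6,8}. Remove leaf 5 (neighbor: 1).
Step 3: current leaves = {1,6,8}. Remove leaf 1 (neighbor: 4).
Step 4: current leaves = {4,6,8}. Remove leaf 4 (neighbor: 2).
Step 5: current leaves = {2,6,8}. Remove leaf 2 (neighbor: 7).

Answer: 2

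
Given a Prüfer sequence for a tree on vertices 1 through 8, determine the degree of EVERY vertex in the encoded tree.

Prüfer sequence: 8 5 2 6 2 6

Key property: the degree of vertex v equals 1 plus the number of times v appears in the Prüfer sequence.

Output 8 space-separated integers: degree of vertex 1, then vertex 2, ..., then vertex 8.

Answer: 1 3 1 1 2 3 1 2

Derivation:
p_1 = 8: count[8] becomes 1
p_2 = 5: count[5] becomes 1
p_3 = 2: count[2] becomes 1
p_4 = 6: count[6] becomes 1
p_5 = 2: count[2] becomes 2
p_6 = 6: count[6] becomes 2
Degrees (1 + count): deg[1]=1+0=1, deg[2]=1+2=3, deg[3]=1+0=1, deg[4]=1+0=1, deg[5]=1+1=2, deg[6]=1+2=3, deg[7]=1+0=1, deg[8]=1+1=2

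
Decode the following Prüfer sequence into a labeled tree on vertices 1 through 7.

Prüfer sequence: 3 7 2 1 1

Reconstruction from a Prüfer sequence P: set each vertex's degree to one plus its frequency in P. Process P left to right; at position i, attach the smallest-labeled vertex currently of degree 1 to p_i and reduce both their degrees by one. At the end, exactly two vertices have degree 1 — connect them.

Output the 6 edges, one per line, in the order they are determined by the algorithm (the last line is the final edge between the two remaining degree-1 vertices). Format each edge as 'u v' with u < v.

Initial degrees: {1:3, 2:2, 3:2, 4:1, 5:1, 6:1, 7:2}
Step 1: smallest deg-1 vertex = 4, p_1 = 3. Add edge {3,4}. Now deg[4]=0, deg[3]=1.
Step 2: smallest deg-1 vertex = 3, p_2 = 7. Add edge {3,7}. Now deg[3]=0, deg[7]=1.
Step 3: smallest deg-1 vertex = 5, p_3 = 2. Add edge {2,5}. Now deg[5]=0, deg[2]=1.
Step 4: smallest deg-1 vertex = 2, p_4 = 1. Add edge {1,2}. Now deg[2]=0, deg[1]=2.
Step 5: smallest deg-1 vertex = 6, p_5 = 1. Add edge {1,6}. Now deg[6]=0, deg[1]=1.
Final: two remaining deg-1 vertices are 1, 7. Add edge {1,7}.

Answer: 3 4
3 7
2 5
1 2
1 6
1 7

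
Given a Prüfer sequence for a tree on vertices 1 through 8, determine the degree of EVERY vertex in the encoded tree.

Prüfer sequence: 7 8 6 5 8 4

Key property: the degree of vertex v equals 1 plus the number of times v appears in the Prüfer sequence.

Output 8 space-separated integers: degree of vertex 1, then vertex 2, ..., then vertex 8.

Answer: 1 1 1 2 2 2 2 3

Derivation:
p_1 = 7: count[7] becomes 1
p_2 = 8: count[8] becomes 1
p_3 = 6: count[6] becomes 1
p_4 = 5: count[5] becomes 1
p_5 = 8: count[8] becomes 2
p_6 = 4: count[4] becomes 1
Degrees (1 + count): deg[1]=1+0=1, deg[2]=1+0=1, deg[3]=1+0=1, deg[4]=1+1=2, deg[5]=1+1=2, deg[6]=1+1=2, deg[7]=1+1=2, deg[8]=1+2=3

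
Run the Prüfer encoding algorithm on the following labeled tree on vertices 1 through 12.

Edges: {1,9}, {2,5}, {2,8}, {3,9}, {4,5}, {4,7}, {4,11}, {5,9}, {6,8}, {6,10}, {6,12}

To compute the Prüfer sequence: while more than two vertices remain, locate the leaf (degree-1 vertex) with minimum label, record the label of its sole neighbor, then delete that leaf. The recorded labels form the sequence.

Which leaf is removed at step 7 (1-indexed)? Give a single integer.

Step 1: current leaves = {1,3,7,10,11,12}. Remove leaf 1 (neighbor: 9).
Step 2: current leaves = {3,7,10,11,12}. Remove leaf 3 (neighbor: 9).
Step 3: current leaves = {7,9,10,11,12}. Remove leaf 7 (neighbor: 4).
Step 4: current leaves = {9,10,11,12}. Remove leaf 9 (neighbor: 5).
Step 5: current leaves = {10,11,12}. Remove leaf 10 (neighbor: 6).
Step 6: current leaves = {11,12}. Remove leaf 11 (neighbor: 4).
Step 7: current leaves = {4,12}. Remove leaf 4 (neighbor: 5).

Answer: 4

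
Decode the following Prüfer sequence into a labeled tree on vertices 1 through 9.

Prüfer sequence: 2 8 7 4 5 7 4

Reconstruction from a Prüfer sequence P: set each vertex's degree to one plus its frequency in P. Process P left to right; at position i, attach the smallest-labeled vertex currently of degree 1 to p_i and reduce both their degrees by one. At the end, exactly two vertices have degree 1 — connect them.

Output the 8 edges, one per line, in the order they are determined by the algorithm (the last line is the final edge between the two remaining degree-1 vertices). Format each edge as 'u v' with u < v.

Initial degrees: {1:1, 2:2, 3:1, 4:3, 5:2, 6:1, 7:3, 8:2, 9:1}
Step 1: smallest deg-1 vertex = 1, p_1 = 2. Add edge {1,2}. Now deg[1]=0, deg[2]=1.
Step 2: smallest deg-1 vertex = 2, p_2 = 8. Add edge {2,8}. Now deg[2]=0, deg[8]=1.
Step 3: smallest deg-1 vertex = 3, p_3 = 7. Add edge {3,7}. Now deg[3]=0, deg[7]=2.
Step 4: smallest deg-1 vertex = 6, p_4 = 4. Add edge {4,6}. Now deg[6]=0, deg[4]=2.
Step 5: smallest deg-1 vertex = 8, p_5 = 5. Add edge {5,8}. Now deg[8]=0, deg[5]=1.
Step 6: smallest deg-1 vertex = 5, p_6 = 7. Add edge {5,7}. Now deg[5]=0, deg[7]=1.
Step 7: smallest deg-1 vertex = 7, p_7 = 4. Add edge {4,7}. Now deg[7]=0, deg[4]=1.
Final: two remaining deg-1 vertices are 4, 9. Add edge {4,9}.

Answer: 1 2
2 8
3 7
4 6
5 8
5 7
4 7
4 9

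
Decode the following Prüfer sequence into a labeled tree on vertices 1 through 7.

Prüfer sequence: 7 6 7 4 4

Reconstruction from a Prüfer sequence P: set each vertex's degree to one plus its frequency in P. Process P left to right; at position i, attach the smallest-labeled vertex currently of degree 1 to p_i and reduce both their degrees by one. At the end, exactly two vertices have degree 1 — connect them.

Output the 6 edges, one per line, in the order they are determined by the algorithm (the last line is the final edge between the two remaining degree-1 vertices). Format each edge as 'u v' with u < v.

Initial degrees: {1:1, 2:1, 3:1, 4:3, 5:1, 6:2, 7:3}
Step 1: smallest deg-1 vertex = 1, p_1 = 7. Add edge {1,7}. Now deg[1]=0, deg[7]=2.
Step 2: smallest deg-1 vertex = 2, p_2 = 6. Add edge {2,6}. Now deg[2]=0, deg[6]=1.
Step 3: smallest deg-1 vertex = 3, p_3 = 7. Add edge {3,7}. Now deg[3]=0, deg[7]=1.
Step 4: smallest deg-1 vertex = 5, p_4 = 4. Add edge {4,5}. Now deg[5]=0, deg[4]=2.
Step 5: smallest deg-1 vertex = 6, p_5 = 4. Add edge {4,6}. Now deg[6]=0, deg[4]=1.
Final: two remaining deg-1 vertices are 4, 7. Add edge {4,7}.

Answer: 1 7
2 6
3 7
4 5
4 6
4 7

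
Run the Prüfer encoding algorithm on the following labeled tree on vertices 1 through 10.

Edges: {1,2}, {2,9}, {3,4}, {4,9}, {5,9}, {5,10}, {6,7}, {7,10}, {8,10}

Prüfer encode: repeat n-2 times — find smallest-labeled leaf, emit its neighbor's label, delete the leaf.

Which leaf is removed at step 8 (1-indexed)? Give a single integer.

Step 1: current leaves = {1,3,6,8}. Remove leaf 1 (neighbor: 2).
Step 2: current leaves = {2,3,6,8}. Remove leaf 2 (neighbor: 9).
Step 3: current leaves = {3,6,8}. Remove leaf 3 (neighbor: 4).
Step 4: current leaves = {4,6,8}. Remove leaf 4 (neighbor: 9).
Step 5: current leaves = {6,8,9}. Remove leaf 6 (neighbor: 7).
Step 6: current leaves = {7,8,9}. Remove leaf 7 (neighbor: 10).
Step 7: current leaves = {8,9}. Remove leaf 8 (neighbor: 10).
Step 8: current leaves = {9,10}. Remove leaf 9 (neighbor: 5).

Answer: 9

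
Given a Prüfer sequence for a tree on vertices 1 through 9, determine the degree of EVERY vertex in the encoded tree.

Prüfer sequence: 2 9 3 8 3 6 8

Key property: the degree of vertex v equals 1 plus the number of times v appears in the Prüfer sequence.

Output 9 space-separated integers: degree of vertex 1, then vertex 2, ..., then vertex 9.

p_1 = 2: count[2] becomes 1
p_2 = 9: count[9] becomes 1
p_3 = 3: count[3] becomes 1
p_4 = 8: count[8] becomes 1
p_5 = 3: count[3] becomes 2
p_6 = 6: count[6] becomes 1
p_7 = 8: count[8] becomes 2
Degrees (1 + count): deg[1]=1+0=1, deg[2]=1+1=2, deg[3]=1+2=3, deg[4]=1+0=1, deg[5]=1+0=1, deg[6]=1+1=2, deg[7]=1+0=1, deg[8]=1+2=3, deg[9]=1+1=2

Answer: 1 2 3 1 1 2 1 3 2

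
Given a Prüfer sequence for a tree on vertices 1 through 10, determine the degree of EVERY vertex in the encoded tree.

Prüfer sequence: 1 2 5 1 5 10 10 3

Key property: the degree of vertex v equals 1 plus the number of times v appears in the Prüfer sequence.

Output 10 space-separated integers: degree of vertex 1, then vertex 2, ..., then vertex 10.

Answer: 3 2 2 1 3 1 1 1 1 3

Derivation:
p_1 = 1: count[1] becomes 1
p_2 = 2: count[2] becomes 1
p_3 = 5: count[5] becomes 1
p_4 = 1: count[1] becomes 2
p_5 = 5: count[5] becomes 2
p_6 = 10: count[10] becomes 1
p_7 = 10: count[10] becomes 2
p_8 = 3: count[3] becomes 1
Degrees (1 + count): deg[1]=1+2=3, deg[2]=1+1=2, deg[3]=1+1=2, deg[4]=1+0=1, deg[5]=1+2=3, deg[6]=1+0=1, deg[7]=1+0=1, deg[8]=1+0=1, deg[9]=1+0=1, deg[10]=1+2=3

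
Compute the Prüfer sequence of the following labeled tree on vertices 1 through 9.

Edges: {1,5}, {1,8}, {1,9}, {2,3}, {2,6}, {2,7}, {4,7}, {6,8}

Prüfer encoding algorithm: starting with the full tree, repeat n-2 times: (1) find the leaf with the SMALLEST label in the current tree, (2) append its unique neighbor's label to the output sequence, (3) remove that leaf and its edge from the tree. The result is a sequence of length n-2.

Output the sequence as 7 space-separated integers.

Step 1: leaves = {3,4,5,9}. Remove smallest leaf 3, emit neighbor 2.
Step 2: leaves = {4,5,9}. Remove smallest leaf 4, emit neighbor 7.
Step 3: leaves = {5,7,9}. Remove smallest leaf 5, emit neighbor 1.
Step 4: leaves = {7,9}. Remove smallest leaf 7, emit neighbor 2.
Step 5: leaves = {2,9}. Remove smallest leaf 2, emit neighbor 6.
Step 6: leaves = {6,9}. Remove smallest leaf 6, emit neighbor 8.
Step 7: leaves = {8,9}. Remove smallest leaf 8, emit neighbor 1.
Done: 2 vertices remain (1, 9). Sequence = [2 7 1 2 6 8 1]

Answer: 2 7 1 2 6 8 1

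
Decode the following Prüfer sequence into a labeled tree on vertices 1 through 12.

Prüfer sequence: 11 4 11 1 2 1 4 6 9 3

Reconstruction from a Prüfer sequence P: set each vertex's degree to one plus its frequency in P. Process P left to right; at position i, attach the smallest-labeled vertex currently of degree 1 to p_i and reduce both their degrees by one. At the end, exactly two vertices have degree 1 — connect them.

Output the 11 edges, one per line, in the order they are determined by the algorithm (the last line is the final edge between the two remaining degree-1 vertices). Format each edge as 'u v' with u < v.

Answer: 5 11
4 7
8 11
1 10
2 11
1 2
1 4
4 6
6 9
3 9
3 12

Derivation:
Initial degrees: {1:3, 2:2, 3:2, 4:3, 5:1, 6:2, 7:1, 8:1, 9:2, 10:1, 11:3, 12:1}
Step 1: smallest deg-1 vertex = 5, p_1 = 11. Add edge {5,11}. Now deg[5]=0, deg[11]=2.
Step 2: smallest deg-1 vertex = 7, p_2 = 4. Add edge {4,7}. Now deg[7]=0, deg[4]=2.
Step 3: smallest deg-1 vertex = 8, p_3 = 11. Add edge {8,11}. Now deg[8]=0, deg[11]=1.
Step 4: smallest deg-1 vertex = 10, p_4 = 1. Add edge {1,10}. Now deg[10]=0, deg[1]=2.
Step 5: smallest deg-1 vertex = 11, p_5 = 2. Add edge {2,11}. Now deg[11]=0, deg[2]=1.
Step 6: smallest deg-1 vertex = 2, p_6 = 1. Add edge {1,2}. Now deg[2]=0, deg[1]=1.
Step 7: smallest deg-1 vertex = 1, p_7 = 4. Add edge {1,4}. Now deg[1]=0, deg[4]=1.
Step 8: smallest deg-1 vertex = 4, p_8 = 6. Add edge {4,6}. Now deg[4]=0, deg[6]=1.
Step 9: smallest deg-1 vertex = 6, p_9 = 9. Add edge {6,9}. Now deg[6]=0, deg[9]=1.
Step 10: smallest deg-1 vertex = 9, p_10 = 3. Add edge {3,9}. Now deg[9]=0, deg[3]=1.
Final: two remaining deg-1 vertices are 3, 12. Add edge {3,12}.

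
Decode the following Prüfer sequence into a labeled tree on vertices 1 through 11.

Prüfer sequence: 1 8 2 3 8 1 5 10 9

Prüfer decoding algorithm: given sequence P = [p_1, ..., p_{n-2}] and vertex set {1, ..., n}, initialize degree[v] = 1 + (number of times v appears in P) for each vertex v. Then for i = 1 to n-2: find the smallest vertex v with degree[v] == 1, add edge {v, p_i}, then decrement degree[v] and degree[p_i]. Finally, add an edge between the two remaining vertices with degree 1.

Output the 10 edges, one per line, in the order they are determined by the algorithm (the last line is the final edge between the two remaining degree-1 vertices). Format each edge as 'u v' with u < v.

Initial degrees: {1:3, 2:2, 3:2, 4:1, 5:2, 6:1, 7:1, 8:3, 9:2, 10:2, 11:1}
Step 1: smallest deg-1 vertex = 4, p_1 = 1. Add edge {1,4}. Now deg[4]=0, deg[1]=2.
Step 2: smallest deg-1 vertex = 6, p_2 = 8. Add edge {6,8}. Now deg[6]=0, deg[8]=2.
Step 3: smallest deg-1 vertex = 7, p_3 = 2. Add edge {2,7}. Now deg[7]=0, deg[2]=1.
Step 4: smallest deg-1 vertex = 2, p_4 = 3. Add edge {2,3}. Now deg[2]=0, deg[3]=1.
Step 5: smallest deg-1 vertex = 3, p_5 = 8. Add edge {3,8}. Now deg[3]=0, deg[8]=1.
Step 6: smallest deg-1 vertex = 8, p_6 = 1. Add edge {1,8}. Now deg[8]=0, deg[1]=1.
Step 7: smallest deg-1 vertex = 1, p_7 = 5. Add edge {1,5}. Now deg[1]=0, deg[5]=1.
Step 8: smallest deg-1 vertex = 5, p_8 = 10. Add edge {5,10}. Now deg[5]=0, deg[10]=1.
Step 9: smallest deg-1 vertex = 10, p_9 = 9. Add edge {9,10}. Now deg[10]=0, deg[9]=1.
Final: two remaining deg-1 vertices are 9, 11. Add edge {9,11}.

Answer: 1 4
6 8
2 7
2 3
3 8
1 8
1 5
5 10
9 10
9 11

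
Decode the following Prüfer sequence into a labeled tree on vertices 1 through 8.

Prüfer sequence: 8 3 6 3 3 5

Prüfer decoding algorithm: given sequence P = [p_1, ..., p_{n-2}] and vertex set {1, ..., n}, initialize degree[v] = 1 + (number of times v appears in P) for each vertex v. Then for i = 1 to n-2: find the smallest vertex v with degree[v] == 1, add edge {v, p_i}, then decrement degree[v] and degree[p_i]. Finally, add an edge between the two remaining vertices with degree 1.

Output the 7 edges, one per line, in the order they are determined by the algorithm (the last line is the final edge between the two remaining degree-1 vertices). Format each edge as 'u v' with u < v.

Initial degrees: {1:1, 2:1, 3:4, 4:1, 5:2, 6:2, 7:1, 8:2}
Step 1: smallest deg-1 vertex = 1, p_1 = 8. Add edge {1,8}. Now deg[1]=0, deg[8]=1.
Step 2: smallest deg-1 vertex = 2, p_2 = 3. Add edge {2,3}. Now deg[2]=0, deg[3]=3.
Step 3: smallest deg-1 vertex = 4, p_3 = 6. Add edge {4,6}. Now deg[4]=0, deg[6]=1.
Step 4: smallest deg-1 vertex = 6, p_4 = 3. Add edge {3,6}. Now deg[6]=0, deg[3]=2.
Step 5: smallest deg-1 vertex = 7, p_5 = 3. Add edge {3,7}. Now deg[7]=0, deg[3]=1.
Step 6: smallest deg-1 vertex = 3, p_6 = 5. Add edge {3,5}. Now deg[3]=0, deg[5]=1.
Final: two remaining deg-1 vertices are 5, 8. Add edge {5,8}.

Answer: 1 8
2 3
4 6
3 6
3 7
3 5
5 8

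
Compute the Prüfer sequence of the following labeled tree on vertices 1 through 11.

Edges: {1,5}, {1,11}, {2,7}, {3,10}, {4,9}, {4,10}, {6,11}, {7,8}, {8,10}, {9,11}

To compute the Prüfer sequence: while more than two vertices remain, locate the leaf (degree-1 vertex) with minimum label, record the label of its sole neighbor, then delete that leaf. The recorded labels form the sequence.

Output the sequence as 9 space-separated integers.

Answer: 7 10 1 11 11 8 10 4 9

Derivation:
Step 1: leaves = {2,3,5,6}. Remove smallest leaf 2, emit neighbor 7.
Step 2: leaves = {3,5,6,7}. Remove smallest leaf 3, emit neighbor 10.
Step 3: leaves = {5,6,7}. Remove smallest leaf 5, emit neighbor 1.
Step 4: leaves = {1,6,7}. Remove smallest leaf 1, emit neighbor 11.
Step 5: leaves = {6,7}. Remove smallest leaf 6, emit neighbor 11.
Step 6: leaves = {7,11}. Remove smallest leaf 7, emit neighbor 8.
Step 7: leaves = {8,11}. Remove smallest leaf 8, emit neighbor 10.
Step 8: leaves = {10,11}. Remove smallest leaf 10, emit neighbor 4.
Step 9: leaves = {4,11}. Remove smallest leaf 4, emit neighbor 9.
Done: 2 vertices remain (9, 11). Sequence = [7 10 1 11 11 8 10 4 9]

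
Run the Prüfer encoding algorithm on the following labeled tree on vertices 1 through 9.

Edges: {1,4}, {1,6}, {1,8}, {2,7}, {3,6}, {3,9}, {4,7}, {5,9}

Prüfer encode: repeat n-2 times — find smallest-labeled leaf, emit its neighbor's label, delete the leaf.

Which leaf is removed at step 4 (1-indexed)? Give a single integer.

Answer: 4

Derivation:
Step 1: current leaves = {2,5,8}. Remove leaf 2 (neighbor: 7).
Step 2: current leaves = {5,7,8}. Remove leaf 5 (neighbor: 9).
Step 3: current leaves = {7,8,9}. Remove leaf 7 (neighbor: 4).
Step 4: current leaves = {4,8,9}. Remove leaf 4 (neighbor: 1).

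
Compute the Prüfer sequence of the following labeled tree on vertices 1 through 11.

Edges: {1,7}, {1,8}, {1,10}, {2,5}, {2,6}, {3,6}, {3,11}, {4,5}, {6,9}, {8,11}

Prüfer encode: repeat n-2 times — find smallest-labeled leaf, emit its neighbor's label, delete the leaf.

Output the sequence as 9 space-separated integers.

Step 1: leaves = {4,7,9,10}. Remove smallest leaf 4, emit neighbor 5.
Step 2: leaves = {5,7,9,10}. Remove smallest leaf 5, emit neighbor 2.
Step 3: leaves = {2,7,9,10}. Remove smallest leaf 2, emit neighbor 6.
Step 4: leaves = {7,9,10}. Remove smallest leaf 7, emit neighbor 1.
Step 5: leaves = {9,10}. Remove smallest leaf 9, emit neighbor 6.
Step 6: leaves = {6,10}. Remove smallest leaf 6, emit neighbor 3.
Step 7: leaves = {3,10}. Remove smallest leaf 3, emit neighbor 11.
Step 8: leaves = {10,11}. Remove smallest leaf 10, emit neighbor 1.
Step 9: leaves = {1,11}. Remove smallest leaf 1, emit neighbor 8.
Done: 2 vertices remain (8, 11). Sequence = [5 2 6 1 6 3 11 1 8]

Answer: 5 2 6 1 6 3 11 1 8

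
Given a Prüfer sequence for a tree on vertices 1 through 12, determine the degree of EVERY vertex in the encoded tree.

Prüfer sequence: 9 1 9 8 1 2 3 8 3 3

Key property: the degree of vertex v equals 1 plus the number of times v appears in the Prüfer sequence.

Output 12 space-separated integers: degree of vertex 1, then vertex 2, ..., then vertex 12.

p_1 = 9: count[9] becomes 1
p_2 = 1: count[1] becomes 1
p_3 = 9: count[9] becomes 2
p_4 = 8: count[8] becomes 1
p_5 = 1: count[1] becomes 2
p_6 = 2: count[2] becomes 1
p_7 = 3: count[3] becomes 1
p_8 = 8: count[8] becomes 2
p_9 = 3: count[3] becomes 2
p_10 = 3: count[3] becomes 3
Degrees (1 + count): deg[1]=1+2=3, deg[2]=1+1=2, deg[3]=1+3=4, deg[4]=1+0=1, deg[5]=1+0=1, deg[6]=1+0=1, deg[7]=1+0=1, deg[8]=1+2=3, deg[9]=1+2=3, deg[10]=1+0=1, deg[11]=1+0=1, deg[12]=1+0=1

Answer: 3 2 4 1 1 1 1 3 3 1 1 1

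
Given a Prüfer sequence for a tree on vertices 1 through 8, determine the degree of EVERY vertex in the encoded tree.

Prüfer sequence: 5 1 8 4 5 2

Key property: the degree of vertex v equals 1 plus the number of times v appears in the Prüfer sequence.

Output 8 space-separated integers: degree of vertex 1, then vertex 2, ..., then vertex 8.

p_1 = 5: count[5] becomes 1
p_2 = 1: count[1] becomes 1
p_3 = 8: count[8] becomes 1
p_4 = 4: count[4] becomes 1
p_5 = 5: count[5] becomes 2
p_6 = 2: count[2] becomes 1
Degrees (1 + count): deg[1]=1+1=2, deg[2]=1+1=2, deg[3]=1+0=1, deg[4]=1+1=2, deg[5]=1+2=3, deg[6]=1+0=1, deg[7]=1+0=1, deg[8]=1+1=2

Answer: 2 2 1 2 3 1 1 2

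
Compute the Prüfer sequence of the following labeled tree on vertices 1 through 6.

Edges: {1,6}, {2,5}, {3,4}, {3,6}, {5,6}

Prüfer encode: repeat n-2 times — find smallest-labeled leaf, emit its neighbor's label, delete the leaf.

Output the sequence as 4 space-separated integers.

Step 1: leaves = {1,2,4}. Remove smallest leaf 1, emit neighbor 6.
Step 2: leaves = {2,4}. Remove smallest leaf 2, emit neighbor 5.
Step 3: leaves = {4,5}. Remove smallest leaf 4, emit neighbor 3.
Step 4: leaves = {3,5}. Remove smallest leaf 3, emit neighbor 6.
Done: 2 vertices remain (5, 6). Sequence = [6 5 3 6]

Answer: 6 5 3 6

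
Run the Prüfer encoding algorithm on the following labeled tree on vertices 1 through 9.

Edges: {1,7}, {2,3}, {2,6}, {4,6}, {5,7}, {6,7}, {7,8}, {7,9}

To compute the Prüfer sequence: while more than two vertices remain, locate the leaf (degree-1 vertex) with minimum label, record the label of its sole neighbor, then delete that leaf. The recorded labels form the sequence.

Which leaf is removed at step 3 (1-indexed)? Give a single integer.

Answer: 2

Derivation:
Step 1: current leaves = {1,3,4,5,8,9}. Remove leaf 1 (neighbor: 7).
Step 2: current leaves = {3,4,5,8,9}. Remove leaf 3 (neighbor: 2).
Step 3: current leaves = {2,4,5,8,9}. Remove leaf 2 (neighbor: 6).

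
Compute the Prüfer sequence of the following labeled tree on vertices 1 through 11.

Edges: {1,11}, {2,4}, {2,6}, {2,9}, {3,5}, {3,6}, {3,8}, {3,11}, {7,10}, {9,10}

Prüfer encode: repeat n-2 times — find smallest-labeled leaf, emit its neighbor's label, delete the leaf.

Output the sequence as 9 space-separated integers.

Answer: 11 2 3 10 3 9 2 6 3

Derivation:
Step 1: leaves = {1,4,5,7,8}. Remove smallest leaf 1, emit neighbor 11.
Step 2: leaves = {4,5,7,8,11}. Remove smallest leaf 4, emit neighbor 2.
Step 3: leaves = {5,7,8,11}. Remove smallest leaf 5, emit neighbor 3.
Step 4: leaves = {7,8,11}. Remove smallest leaf 7, emit neighbor 10.
Step 5: leaves = {8,10,11}. Remove smallest leaf 8, emit neighbor 3.
Step 6: leaves = {10,11}. Remove smallest leaf 10, emit neighbor 9.
Step 7: leaves = {9,11}. Remove smallest leaf 9, emit neighbor 2.
Step 8: leaves = {2,11}. Remove smallest leaf 2, emit neighbor 6.
Step 9: leaves = {6,11}. Remove smallest leaf 6, emit neighbor 3.
Done: 2 vertices remain (3, 11). Sequence = [11 2 3 10 3 9 2 6 3]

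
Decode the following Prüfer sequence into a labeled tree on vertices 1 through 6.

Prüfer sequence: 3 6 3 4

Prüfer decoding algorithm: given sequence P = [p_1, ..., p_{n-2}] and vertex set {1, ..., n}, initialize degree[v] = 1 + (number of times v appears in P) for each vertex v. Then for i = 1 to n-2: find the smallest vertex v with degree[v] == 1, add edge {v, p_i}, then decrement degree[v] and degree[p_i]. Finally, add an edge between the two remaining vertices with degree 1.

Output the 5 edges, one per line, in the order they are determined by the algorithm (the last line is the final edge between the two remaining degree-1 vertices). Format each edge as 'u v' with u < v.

Initial degrees: {1:1, 2:1, 3:3, 4:2, 5:1, 6:2}
Step 1: smallest deg-1 vertex = 1, p_1 = 3. Add edge {1,3}. Now deg[1]=0, deg[3]=2.
Step 2: smallest deg-1 vertex = 2, p_2 = 6. Add edge {2,6}. Now deg[2]=0, deg[6]=1.
Step 3: smallest deg-1 vertex = 5, p_3 = 3. Add edge {3,5}. Now deg[5]=0, deg[3]=1.
Step 4: smallest deg-1 vertex = 3, p_4 = 4. Add edge {3,4}. Now deg[3]=0, deg[4]=1.
Final: two remaining deg-1 vertices are 4, 6. Add edge {4,6}.

Answer: 1 3
2 6
3 5
3 4
4 6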